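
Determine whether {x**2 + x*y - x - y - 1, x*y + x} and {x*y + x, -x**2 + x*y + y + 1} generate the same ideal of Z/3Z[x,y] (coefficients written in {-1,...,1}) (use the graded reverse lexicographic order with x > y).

Yes, the ideals are equal.

Since reduced Gröbner bases are canonical representatives of ideals under a given ordering, it suffices to compute and compare them.
Buchberger on the first generating set:
f_1 = x**2 + x*y - x - y - 1, LT = x**2.
f_2 = x*y + x, LT = x*y.

S(f_1,f_2): lcm = x**2*y. S = x*y**2 - x**2 - x*y - y**2 - y.
  leading term x*y**2: subtract (y)·f_2 from x*y**2 - x**2 - x*y - y**2 - y → -x**2 + x*y - y**2 - y
  leading term x**2: subtract (-1)·f_1 from -x**2 + x*y - y**2 - y → -x*y - y**2 - x + y - 1
  leading term x*y: subtract (-1)·f_2 from -x*y - y**2 - x + y - 1 → -y**2 + y - 1
  leading term y**2: no divisor's leading term divides it; move -y**2 to the remainder.
  leading term y: no divisor's leading term divides it; move y to the remainder.
  leading term 1: no divisor's leading term divides it; move -1 to the remainder.
  remainder -y**2 + y - 1 ≠ 0; add g_3 = -y**2 + y - 1 to the basis.

The other S-polynomials (S(f_1,g_3), S(f_2,g_3)) all reduce to 0 modulo the current basis, so we have a Gröbner basis.
Inter-reduce: drop elements whose leading term is divisible by another's, tail-reduce, and make monic.
Reduced Gröbner basis: {x**2 + x - y - 1, x*y + x, y**2 - y + 1}.

Buchberger on the second generating set:
h_1 = x*y + x, LT = x*y.
h_2 = -x**2 + x*y + y + 1, LT = x**2.

S(h_1,h_2): lcm = x**2*y. S = x*y**2 + x**2 + y**2 + y.
  leading term x*y**2: subtract (y)·h_1 from x*y**2 + x**2 + y**2 + y → x**2 - x*y + y**2 + y
  leading term x**2: subtract (-1)·h_2 from x**2 - x*y + y**2 + y → y**2 - y + 1
  leading term y**2: no divisor's leading term divides it; move y**2 to the remainder.
  leading term y: no divisor's leading term divides it; move -y to the remainder.
  leading term 1: no divisor's leading term divides it; move 1 to the remainder.
  remainder y**2 - y + 1 ≠ 0; add k_3 = y**2 - y + 1 to the basis.

The other S-polynomials (S(h_1,k_3), S(h_2,k_3)) all reduce to 0 modulo the current basis, so we have a Gröbner basis.
Inter-reduce: drop elements whose leading term is divisible by another's, tail-reduce, and make monic.
Reduced Gröbner basis: {x**2 + x - y - 1, x*y + x, y**2 - y + 1}.

The two bases agree; hence the ideals are identical.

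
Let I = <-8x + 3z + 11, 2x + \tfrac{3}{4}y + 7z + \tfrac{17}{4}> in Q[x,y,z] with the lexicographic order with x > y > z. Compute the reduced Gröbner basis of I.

G = {x - \tfrac{3}{8}z - \tfrac{11}{8}, y + \tfrac{31}{3}z + \tfrac{28}{3}}

f_1 = -8x + 3z + 11, LT = x.
f_2 = 2x + \tfrac{3}{4}y + 7z + \tfrac{17}{4}, LT = x.

S(f_1,f_2): lcm = x. S = -\tfrac{3}{8}y - \tfrac{31}{8}z - \tfrac{7}{2}.
  leading term y: no divisor's leading term divides it; move -\tfrac{3}{8}y to the remainder.
  leading term z: no divisor's leading term divides it; move -\tfrac{31}{8}z to the remainder.
  leading term 1: no divisor's leading term divides it; move -\tfrac{7}{2} to the remainder.
  remainder -\tfrac{3}{8}y - \tfrac{31}{8}z - \tfrac{7}{2} ≠ 0; add g_3 = -\tfrac{3}{8}y - \tfrac{31}{8}z - \tfrac{7}{2} to the basis.

The other S-polynomials (S(f_1,g_3), S(f_2,g_3)) all reduce to 0 modulo the current basis, so we have a Gröbner basis.
Inter-reduce: drop elements whose leading term is divisible by another's, tail-reduce, and make monic.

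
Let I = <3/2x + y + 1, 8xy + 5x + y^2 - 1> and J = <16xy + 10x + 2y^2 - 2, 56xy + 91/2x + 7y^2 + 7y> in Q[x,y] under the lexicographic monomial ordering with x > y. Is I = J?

For a fixed monomial order, each ideal has a unique reduced Gröbner basis; comparing bases decides equality.
Buchberger on the first generating set:
f_1 = 3/2x + y + 1, LT = x.
f_2 = 8xy + 5x + y^2 - 1, LT = xy.

S(f_1,f_2): lcm = xy. S = -5/8x + 13/24y^2 + 2/3y + 1/8.
  leading term x: subtract (-5/12)·f_1 from -5/8x + 13/24y^2 + 2/3y + 1/8 → 13/24y^2 + 13/12y + 13/24
  leading term y^2: no divisor's leading term divides it; move 13/24y^2 to the remainder.
  leading term y: no divisor's leading term divides it; move 13/12y to the remainder.
  leading term 1: no divisor's leading term divides it; move 13/24 to the remainder.
  remainder 13/24y^2 + 13/12y + 13/24 ≠ 0; add g_3 = 13/24y^2 + 13/12y + 13/24 to the basis.

S(f_1,g_3): leading monomials are coprime, so the S-polynomial reduces to 0 (Buchberger's first criterion).
S(f_2,g_3): lcm = xy^2. S = -11/8xy - x + 1/8y^3 - 1/8y.
  leading term xy: subtract (-11/12y)·f_1 from -11/8xy - x + 1/8y^3 - 1/8y → -x + 1/8y^3 + 11/12y^2 + 19/24y
  leading term x: subtract (-2/3)·f_1 from -x + 1/8y^3 + 11/12y^2 + 19/24y → 1/8y^3 + 11/12y^2 + 35/24y + 2/3
  leading term y^3: subtract (3/13y)·g_3 from 1/8y^3 + 11/12y^2 + 35/24y + 2/3 → 2/3y^2 + 4/3y + 2/3
  leading term y^2: subtract (16/13)·g_3 from 2/3y^2 + 4/3y + 2/3 → 0
  remainder 0.

Every S-polynomial of the final basis reduces to 0, so we have a Gröbner basis.
Inter-reduce: drop elements whose leading term is divisible by another's, tail-reduce, and make monic.
Reduced Gröbner basis: {x + 2/3y + 2/3, y^2 + 2y + 1}.

Buchberger on the second generating set:
h_1 = 16xy + 10x + 2y^2 - 2, LT = xy.
h_2 = 56xy + 91/2x + 7y^2 + 7y, LT = xy.

S(h_1,h_2): lcm = xy. S = -3/16x - 1/8y - 1/8.
  leading term x: no divisor's leading term divides it; move -3/16x to the remainder.
  leading term y: no divisor's leading term divides it; move -1/8y to the remainder.
  leading term 1: no divisor's leading term divides it; move -1/8 to the remainder.
  remainder -3/16x - 1/8y - 1/8 ≠ 0; add k_3 = -3/16x - 1/8y - 1/8 to the basis.

S(h_1,k_3): lcm = xy. S = 5/8x - 13/24y^2 - 2/3y - 1/8.
  leading term x: subtract (-10/3)·k_3 from 5/8x - 13/24y^2 - 2/3y - 1/8 → -13/24y^2 - 13/12y - 13/24
  leading term y^2: no divisor's leading term divides it; move -13/24y^2 to the remainder.
  leading term y: no divisor's leading term divides it; move -13/12y to the remainder.
  leading term 1: no divisor's leading term divides it; move -13/24 to the remainder.
  remainder -13/24y^2 - 13/12y - 13/24 ≠ 0; add k_4 = -13/24y^2 - 13/12y - 13/24 to the basis.

S(h_2,k_3): lcm = xy. S = 13/16x - 13/24y^2 - 13/24y.
  leading term x: subtract (-13/3)·k_3 from 13/16x - 13/24y^2 - 13/24y → -13/24y^2 - 13/12y - 13/24
  leading term y^2: subtract (1)·k_4 from -13/24y^2 - 13/12y - 13/24 → 0
  remainder 0.

S(h_1,k_4): lcm = xy^2. S = -11/8xy - x + 1/8y^3 - 1/8y.
  leading term xy: subtract (-11/128)·h_1 from -11/8xy - x + 1/8y^3 - 1/8y → -9/64x + 1/8y^3 + 11/64y^2 - 1/8y - 11/64
  leading term x: subtract (3/4)·k_3 from -9/64x + 1/8y^3 + 11/64y^2 - 1/8y - 11/64 → 1/8y^3 + 11/64y^2 - 1/32y - 5/64
  leading term y^3: subtract (-3/13y)·k_4 from 1/8y^3 + 11/64y^2 - 1/32y - 5/64 → -5/64y^2 - 5/32y - 5/64
  leading term y^2: subtract (15/104)·k_4 from -5/64y^2 - 5/32y - 5/64 → 0
  remainder 0.

S(h_2,k_4): lcm = xy^2. S = -19/16xy - x + 1/8y^3 + 1/8y^2.
  leading term xy: subtract (-19/256)·h_1 from -19/16xy - x + 1/8y^3 + 1/8y^2 → -33/128x + 1/8y^3 + 35/128y^2 - 19/128
  leading term x: subtract (11/8)·k_3 from -33/128x + 1/8y^3 + 35/128y^2 - 19/128 → 1/8y^3 + 35/128y^2 + 11/64y + 3/128
  leading term y^3: subtract (-3/13y)·k_4 from 1/8y^3 + 35/128y^2 + 11/64y + 3/128 → 3/128y^2 + 3/64y + 3/128
  leading term y^2: subtract (-9/208)·k_4 from 3/128y^2 + 3/64y + 3/128 → 0
  remainder 0.

S(k_3,k_4): leading monomials are coprime, so the S-polynomial reduces to 0 (Buchberger's first criterion).
Every S-polynomial of the final basis reduces to 0, so we have a Gröbner basis.
Inter-reduce: drop elements whose leading term is divisible by another's, tail-reduce, and make monic.
Reduced Gröbner basis: {x + 2/3y + 2/3, y^2 + 2y + 1}.

Same reduced basis, so the two generating sets span the same ideal.
The choice of monomial ordering does not affect the verdict — as long as both bases are computed under the same ordering, their equality decides ideal equality.

Yes, the ideals are equal.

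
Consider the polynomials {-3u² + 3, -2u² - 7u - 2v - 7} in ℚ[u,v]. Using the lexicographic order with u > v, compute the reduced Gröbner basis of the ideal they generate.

G = {u + 2/7v + 9/7, v² + 9v + 8}

f_1 = -3u² + 3, LT = u².
f_2 = -2u² - 7u - 2v - 7, LT = u².

S(f_1,f_2): lcm = u². S = -7/2u - v - 9/2.
  leading term u: no divisor's leading term divides it; move -7/2u to the remainder.
  leading term v: no divisor's leading term divides it; move -v to the remainder.
  leading term 1: no divisor's leading term divides it; move -9/2 to the remainder.
  remainder -7/2u - v - 9/2 ≠ 0; add g_3 = -7/2u - v - 9/2 to the basis.

S(f_1,g_3): lcm = u². S = -2/7uv - 9/7u - 1.
  leading term uv: subtract (4/49v)·g_3 from -2/7uv - 9/7u - 1 → -9/7u + 4/49v² + 18/49v - 1
  leading term u: subtract (18/49)·g_3 from -9/7u + 4/49v² + 18/49v - 1 → 4/49v² + 36/49v + 32/49
  leading term v²: no divisor's leading term divides it; move 4/49v² to the remainder.
  leading term v: no divisor's leading term divides it; move 36/49v to the remainder.
  leading term 1: no divisor's leading term divides it; move 32/49 to the remainder.
  remainder 4/49v² + 36/49v + 32/49 ≠ 0; add g_4 = 4/49v² + 36/49v + 32/49 to the basis.

S(f_2,g_3): lcm = u². S = -2/7uv + 31/14u + v + 7/2.
  leading term uv: subtract (4/49v)·g_3 from -2/7uv + 31/14u + v + 7/2 → 31/14u + 4/49v² + 67/49v + 7/2
  leading term u: subtract (-31/49)·g_3 from 31/14u + 4/49v² + 67/49v + 7/2 → 4/49v² + 36/49v + 32/49
  leading term v²: subtract (1)·g_4 from 4/49v² + 36/49v + 32/49 → 0
  remainder 0.

S(f_1,g_4): leading monomials are coprime, so the S-polynomial reduces to 0 (Buchberger's first criterion).
S(f_2,g_4): leading monomials are coprime, so the S-polynomial reduces to 0 (Buchberger's first criterion).
S(g_3,g_4): leading monomials are coprime, so the S-polynomial reduces to 0 (Buchberger's first criterion).
Every S-polynomial of the final basis reduces to 0, so we have a Gröbner basis.
Inter-reduce: drop elements whose leading term is divisible by another's, tail-reduce, and make monic.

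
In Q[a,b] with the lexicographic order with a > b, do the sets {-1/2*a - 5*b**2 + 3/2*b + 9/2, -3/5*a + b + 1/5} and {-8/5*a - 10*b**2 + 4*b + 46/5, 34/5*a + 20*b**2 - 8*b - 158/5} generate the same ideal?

No, the ideals differ.

Equality of ideals is decidable: compute both reduced Gröbner bases (unique for the ordering) and check whether they agree.
Buchberger on the first generating set:
f_1 = -1/2*a - 5*b**2 + 3/2*b + 9/2, LT = a.
f_2 = -3/5*a + b + 1/5, LT = a.

S(f_1,f_2): lcm = a. S = 10*b**2 - 4/3*b - 26/3.
  leading term b**2: no divisor's leading term divides it; move 10*b**2 to the remainder.
  leading term b: no divisor's leading term divides it; move -4/3*b to the remainder.
  leading term 1: no divisor's leading term divides it; move -26/3 to the remainder.
  remainder 10*b**2 - 4/3*b - 26/3 ≠ 0; add g_3 = 10*b**2 - 4/3*b - 26/3 to the basis.

S(f_1,g_3): leading monomials are coprime, so the S-polynomial reduces to 0 (Buchberger's first criterion).
S(f_2,g_3): leading monomials are coprime, so the S-polynomial reduces to 0 (Buchberger's first criterion).
Every S-polynomial of the final basis reduces to 0, so we have a Gröbner basis.
Inter-reduce: drop elements whose leading term is divisible by another's, tail-reduce, and make monic.
Reduced Gröbner basis: {a - 5/3*b - 1/3, b**2 - 2/15*b - 13/15}.

Buchberger on the second generating set:
h_1 = -8/5*a - 10*b**2 + 4*b + 46/5, LT = a.
h_2 = 34/5*a + 20*b**2 - 8*b - 158/5, LT = a.

S(h_1,h_2): lcm = a. S = 225/68*b**2 - 45/34*b - 75/68.
  leading term b**2: no divisor's leading term divides it; move 225/68*b**2 to the remainder.
  leading term b: no divisor's leading term divides it; move -45/34*b to the remainder.
  leading term 1: no divisor's leading term divides it; move -75/68 to the remainder.
  remainder 225/68*b**2 - 45/34*b - 75/68 ≠ 0; add k_3 = 225/68*b**2 - 45/34*b - 75/68 to the basis.

S(h_1,k_3): leading monomials are coprime, so the S-polynomial reduces to 0 (Buchberger's first criterion).
S(h_2,k_3): leading monomials are coprime, so the S-polynomial reduces to 0 (Buchberger's first criterion).
Every S-polynomial of the final basis reduces to 0, so we have a Gröbner basis.
Inter-reduce: drop elements whose leading term is divisible by another's, tail-reduce, and make monic.
Reduced Gröbner basis: {a - 11/3, b**2 - 2/5*b - 1/3}.

These differ, so the ideals are not equal.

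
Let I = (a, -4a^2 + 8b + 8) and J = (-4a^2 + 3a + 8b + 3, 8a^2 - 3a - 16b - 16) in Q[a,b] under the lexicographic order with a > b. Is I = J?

No, the ideals differ.

Two ideals are equal iff their reduced Gröbner bases coincide (the reduced basis is unique for a fixed ordering).
Buchberger on the first generating set:
f_1 = a, LT = a.
f_2 = -4a^2 + 8b + 8, LT = a^2.

S(f_1,f_2): lcm = a^2. S = 2b + 2.
  reduce S modulo (f_1, f_2):
  remainder 2b + 2 ≠ 0; add g_3 = 2b + 2 to the basis.

The other S-polynomials (S(f_1,g_3), S(f_2,g_3)) all reduce to 0 modulo the current basis, so we have a Gröbner basis.
Inter-reduce: drop elements whose leading term is divisible by another's, tail-reduce, and make monic.
Reduced Gröbner basis: {a, b + 1}.

Buchberger on the second generating set:
h_1 = -4a^2 + 3a + 8b + 3, LT = a^2.
h_2 = 8a^2 - 3a - 16b - 16, LT = a^2.

S(h_1,h_2): lcm = a^2. S = -3/8a + 5/4.
  reduce S modulo (h_1, h_2):
  remainder -3/8a + 5/4 ≠ 0; add k_3 = -3/8a + 5/4 to the basis.

S(h_1,k_3): lcm = a^2. S = 31/12a - 2b - 3/4.
  reduce S modulo (h_1, h_2, k_3):
  remainder -2b + 283/36 ≠ 0; add k_4 = -2b + 283/36 to the basis.

The other S-polynomials (S(h_2,k_3), S(h_1,k_4), S(h_2,k_4), S(k_3,k_4)) all reduce to 0 modulo the current basis, so we have a Gröbner basis.
Inter-reduce: drop elements whose leading term is divisible by another's, tail-reduce, and make monic.
Reduced Gröbner basis: {a - 10/3, b - 283/72}.

These differ, so the ideals are not equal.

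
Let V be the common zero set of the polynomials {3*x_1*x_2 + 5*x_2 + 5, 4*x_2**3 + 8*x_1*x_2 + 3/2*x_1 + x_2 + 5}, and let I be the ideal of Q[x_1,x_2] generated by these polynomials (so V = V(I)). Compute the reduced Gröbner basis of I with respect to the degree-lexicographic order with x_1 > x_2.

f_1 = 3*x_1*x_2 + 5*x_2 + 5, LT = x_1*x_2.
f_2 = 4*x_2**3 + 8*x_1*x_2 + 3/2*x_1 + x_2 + 5, LT = x_2**3.

S(f_1,f_2): lcm = x_1*x_2**3. S = -2*x_1**2*x_2 + 5/3*x_2**3 - 3/8*x_1**2 - 1/4*x_1*x_2 + 5/3*x_2**2 - 5/4*x_1.
  leading term x_1**2*x_2: subtract (-2/3*x_1)·f_1 from -2*x_1**2*x_2 + 5/3*x_2**3 - 3/8*x_1**2 - 1/4*x_1*x_2 + 5/3*x_2**2 - 5/4*x_1 → 5/3*x_2**3 - 3/8*x_1**2 + 37/12*x_1*x_2 + 5/3*x_2**2 + 25/12*x_1
  leading term x_2**3: subtract (5/12)·f_2 from 5/3*x_2**3 - 3/8*x_1**2 + 37/12*x_1*x_2 + 5/3*x_2**2 + 25/12*x_1 → -3/8*x_1**2 - 1/4*x_1*x_2 + 5/3*x_2**2 + 35/24*x_1 - 5/12*x_2 - 25/12
  leading term x_1**2: no divisor's leading term divides it; move -3/8*x_1**2 to the remainder.
  leading term x_1*x_2: subtract (-1/12)·f_1 from -1/4*x_1*x_2 + 5/3*x_2**2 + 35/24*x_1 - 5/12*x_2 - 25/12 → 5/3*x_2**2 + 35/24*x_1 - 5/3
  leading term x_2**2: no divisor's leading term divides it; move 5/3*x_2**2 to the remainder.
  leading term x_1: no divisor's leading term divides it; move 35/24*x_1 to the remainder.
  leading term 1: no divisor's leading term divides it; move -5/3 to the remainder.
  remainder -3/8*x_1**2 + 5/3*x_2**2 + 35/24*x_1 - 5/3 ≠ 0; add g_3 = -3/8*x_1**2 + 5/3*x_2**2 + 35/24*x_1 - 5/3 to the basis.

S(f_1,g_3): lcm = x_1**2*x_2. S = 40/9*x_2**3 + 50/9*x_1*x_2 + 5/3*x_1 - 40/9*x_2.
  leading term x_2**3: subtract (10/9)·f_2 from 40/9*x_2**3 + 50/9*x_1*x_2 + 5/3*x_1 - 40/9*x_2 → -10/3*x_1*x_2 - 50/9*x_2 - 50/9
  leading term x_1*x_2: subtract (-10/9)·f_1 from -10/3*x_1*x_2 - 50/9*x_2 - 50/9 → 0
  remainder 0.

S(f_2,g_3): leading monomials are coprime, so the S-polynomial reduces to 0 (Buchberger's first criterion).
Every S-polynomial of the final basis reduces to 0, so we have a Gröbner basis.

G = {x_2**3 + 3/8*x_1 - 37/12*x_2 - 25/12, x_1**2 - 40/9*x_2**2 - 35/9*x_1 + 40/9, x_1*x_2 + 5/3*x_2 + 5/3}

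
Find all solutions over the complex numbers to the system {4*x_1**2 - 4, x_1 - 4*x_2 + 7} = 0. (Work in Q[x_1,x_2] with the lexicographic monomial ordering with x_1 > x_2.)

{(-1, 3/2), (1, 2)}

Compute a lex Gröbner basis by Buchberger's algorithm.
f_1 = 4*x_1**2 - 4, LT = x_1**2.
f_2 = x_1 - 4*x_2 + 7, LT = x_1.

S(f_1,f_2): lcm = x_1**2. S = 4*x_1*x_2 - 7*x_1 - 1.
  reduce S modulo (f_1, f_2):
  remainder 16*x_2**2 - 56*x_2 + 48 ≠ 0; add h_3 = 16*x_2**2 - 56*x_2 + 48 to the basis.

The other S-polynomials (S(f_1,h_3), S(f_2,h_3)) all reduce to 0 modulo the current basis, so we have a Gröbner basis.
Inter-reduce: drop elements whose leading term is divisible by another's, tail-reduce, and make monic.
Reduced Gröbner basis: {x_1 - 4*x_2 + 7, x_2**2 - 7/2*x_2 + 3}.

A lex Gröbner basis eliminates variables successively. Here x_2**2 - 7/2*x_2 + 3 depends only on x_2, with roots {3/2, 2}; lifting each root through the earlier basis elements recovers the full solutions.
  x_2 = 3/2: the earlier basis element becomes x_1 + 1 = 0, giving x_1 = -1 — point (-1, 3/2).
  x_2 = 2: the earlier basis element becomes x_1 - 1 = 0, giving x_1 = 1 — point (1, 2).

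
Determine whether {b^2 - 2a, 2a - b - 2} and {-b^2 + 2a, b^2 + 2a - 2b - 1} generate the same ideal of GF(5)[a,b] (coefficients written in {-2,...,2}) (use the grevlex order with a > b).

No, the ideals differ.

Since reduced Gröbner bases are canonical representatives of ideals under a given ordering, it suffices to compute and compare them.
Buchberger on the first generating set:
f_1 = b^2 - 2a, LT = b^2.
f_2 = 2a - b - 2, LT = a.

The S-polynomials (S(f_1,f_2)) all reduce to 0 modulo the current basis, so we have a Gröbner basis.
Inter-reduce: drop elements whose leading term is divisible by another's, tail-reduce, and make monic.
Reduced Gröbner basis: {b^2 - b - 2, a + 2b - 1}.

Buchberger on the second generating set:
h_1 = -b^2 + 2a, LT = b^2.
h_2 = b^2 + 2a - 2b - 1, LT = b^2.

S(h_1,h_2): lcm = b^2. S = a + 2b + 1.
  leading term a: no divisor's leading term divides it; move a to the remainder.
  leading term b: no divisor's leading term divides it; move 2b to the remainder.
  leading term 1: no divisor's leading term divides it; move 1 to the remainder.
  remainder a + 2b + 1 ≠ 0; add k_3 = a + 2b + 1 to the basis.

The other S-polynomials (S(h_1,k_3), S(h_2,k_3)) all reduce to 0 modulo the current basis, so we have a Gröbner basis.
Inter-reduce: drop elements whose leading term is divisible by another's, tail-reduce, and make monic.
Reduced Gröbner basis: {b^2 - b + 2, a + 2b + 1}.

The bases are distinct; the ideals are different.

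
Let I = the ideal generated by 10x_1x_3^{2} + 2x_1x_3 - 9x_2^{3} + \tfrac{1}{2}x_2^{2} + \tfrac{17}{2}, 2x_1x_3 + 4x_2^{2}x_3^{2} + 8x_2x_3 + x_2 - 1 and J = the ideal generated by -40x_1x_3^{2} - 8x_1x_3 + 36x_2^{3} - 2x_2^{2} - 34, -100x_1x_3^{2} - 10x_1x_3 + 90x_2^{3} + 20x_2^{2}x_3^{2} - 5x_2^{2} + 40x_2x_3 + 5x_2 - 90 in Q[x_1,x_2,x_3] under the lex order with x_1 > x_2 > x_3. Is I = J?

Yes, the ideals are equal.

Since reduced Gröbner bases are canonical representatives of ideals under a given ordering, it suffices to compute and compare them.
Buchberger on the first generating set:
f_1 = 10x_1x_3^{2} + 2x_1x_3 - 9x_2^{3} + \tfrac{1}{2}x_2^{2} + \tfrac{17}{2}, LT = x_1x_3^{2}.
f_2 = 2x_1x_3 + 4x_2^{2}x_3^{2} + 8x_2x_3 + x_2 - 1, LT = x_1x_3.

S(f_1,f_2): lcm = x_1x_3^{2}. S = \tfrac{1}{5}x_1x_3 - \tfrac{9}{10}x_2^{3} - 2x_2^{2}x_3^{3} + \tfrac{1}{20}x_2^{2} - 4x_2x_3^{2} - \tfrac{1}{2}x_2x_3 + \tfrac{1}{2}x_3 + \tfrac{17}{20}.
  leading term x_1x_3: subtract (\tfrac{1}{10})·f_2 from \tfrac{1}{5}x_1x_3 - \tfrac{9}{10}x_2^{3} - 2x_2^{2}x_3^{3} + \tfrac{1}{20}x_2^{2} - 4x_2x_3^{2} - \tfrac{1}{2}x_2x_3 + \tfrac{1}{2}x_3 + \tfrac{17}{20} → -\tfrac{9}{10}x_2^{3} - 2x_2^{2}x_3^{3} - \tfrac{2}{5}x_2^{2}x_3^{2} + \tfrac{1}{20}x_2^{2} - 4x_2x_3^{2} - \tfrac{13}{10}x_2x_3 - \tfrac{1}{10}x_2 + \tfrac{1}{2}x_3 + \tfrac{19}{20}
  leading term x_2^{3}: no divisor's leading term divides it; move -\tfrac{9}{10}x_2^{3} to the remainder.
  leading term x_2^{2}x_3^{3}: no divisor's leading term divides it; move -2x_2^{2}x_3^{3} to the remainder.
  leading term x_2^{2}x_3^{2}: no divisor's leading term divides it; move -\tfrac{2}{5}x_2^{2}x_3^{2} to the remainder.
  leading term x_2^{2}: no divisor's leading term divides it; move \tfrac{1}{20}x_2^{2} to the remainder.
  leading term x_2x_3^{2}: no divisor's leading term divides it; move -4x_2x_3^{2} to the remainder.
  leading term x_2x_3: no divisor's leading term divides it; move -\tfrac{13}{10}x_2x_3 to the remainder.
  leading term x_2: no divisor's leading term divides it; move -\tfrac{1}{10}x_2 to the remainder.
  leading term x_3: no divisor's leading term divides it; move \tfrac{1}{2}x_3 to the remainder.
  leading term 1: no divisor's leading term divides it; move \tfrac{19}{20} to the remainder.
  remainder -\tfrac{9}{10}x_2^{3} - 2x_2^{2}x_3^{3} - \tfrac{2}{5}x_2^{2}x_3^{2} + \tfrac{1}{20}x_2^{2} - 4x_2x_3^{2} - \tfrac{13}{10}x_2x_3 - \tfrac{1}{10}x_2 + \tfrac{1}{2}x_3 + \tfrac{19}{20} ≠ 0; add g_3 = -\tfrac{9}{10}x_2^{3} - 2x_2^{2}x_3^{3} - \tfrac{2}{5}x_2^{2}x_3^{2} + \tfrac{1}{20}x_2^{2} - 4x_2x_3^{2} - \tfrac{13}{10}x_2x_3 - \tfrac{1}{10}x_2 + \tfrac{1}{2}x_3 + \tfrac{19}{20} to the basis.

The other S-polynomials (S(f_1,g_3), S(f_2,g_3)) all reduce to 0 modulo the current basis, so we have a Gröbner basis.
Inter-reduce: drop elements whose leading term is divisible by another's, tail-reduce, and make monic.
Reduced Gröbner basis: {x_1x_3 + 2x_2^{2}x_3^{2} + 4x_2x_3 + \tfrac{1}{2}x_2 - \tfrac{1}{2}, x_2^{3} + \tfrac{20}{9}x_2^{2}x_3^{3} + \tfrac{4}{9}x_2^{2}x_3^{2} - \tfrac{1}{18}x_2^{2} + \tfrac{40}{9}x_2x_3^{2} + \tfrac{13}{9}x_2x_3 + \tfrac{1}{9}x_2 - \tfrac{5}{9}x_3 - \tfrac{19}{18}}.

Buchberger on the second generating set:
h_1 = -40x_1x_3^{2} - 8x_1x_3 + 36x_2^{3} - 2x_2^{2} - 34, LT = x_1x_3^{2}.
h_2 = -100x_1x_3^{2} - 10x_1x_3 + 90x_2^{3} + 20x_2^{2}x_3^{2} - 5x_2^{2} + 40x_2x_3 + 5x_2 - 90, LT = x_1x_3^{2}.

S(h_1,h_2): lcm = x_1x_3^{2}. S = \tfrac{1}{10}x_1x_3 + \tfrac{1}{5}x_2^{2}x_3^{2} + \tfrac{2}{5}x_2x_3 + \tfrac{1}{20}x_2 - \tfrac{1}{20}.
  leading term x_1x_3: no divisor's leading term divides it; move \tfrac{1}{10}x_1x_3 to the remainder.
  leading term x_2^{2}x_3^{2}: no divisor's leading term divides it; move \tfrac{1}{5}x_2^{2}x_3^{2} to the remainder.
  leading term x_2x_3: no divisor's leading term divides it; move \tfrac{2}{5}x_2x_3 to the remainder.
  leading term x_2: no divisor's leading term divides it; move \tfrac{1}{20}x_2 to the remainder.
  leading term 1: no divisor's leading term divides it; move -\tfrac{1}{20} to the remainder.
  remainder \tfrac{1}{10}x_1x_3 + \tfrac{1}{5}x_2^{2}x_3^{2} + \tfrac{2}{5}x_2x_3 + \tfrac{1}{20}x_2 - \tfrac{1}{20} ≠ 0; add k_3 = \tfrac{1}{10}x_1x_3 + \tfrac{1}{5}x_2^{2}x_3^{2} + \tfrac{2}{5}x_2x_3 + \tfrac{1}{20}x_2 - \tfrac{1}{20} to the basis.

S(h_1,k_3): lcm = x_1x_3^{2}. S = \tfrac{1}{5}x_1x_3 - \tfrac{9}{10}x_2^{3} - 2x_2^{2}x_3^{3} + \tfrac{1}{20}x_2^{2} - 4x_2x_3^{2} - \tfrac{1}{2}x_2x_3 + \tfrac{1}{2}x_3 + \tfrac{17}{20}.
  leading term x_1x_3: subtract (2)·k_3 from \tfrac{1}{5}x_1x_3 - \tfrac{9}{10}x_2^{3} - 2x_2^{2}x_3^{3} + \tfrac{1}{20}x_2^{2} - 4x_2x_3^{2} - \tfrac{1}{2}x_2x_3 + \tfrac{1}{2}x_3 + \tfrac{17}{20} → -\tfrac{9}{10}x_2^{3} - 2x_2^{2}x_3^{3} - \tfrac{2}{5}x_2^{2}x_3^{2} + \tfrac{1}{20}x_2^{2} - 4x_2x_3^{2} - \tfrac{13}{10}x_2x_3 - \tfrac{1}{10}x_2 + \tfrac{1}{2}x_3 + \tfrac{19}{20}
  leading term x_2^{3}: no divisor's leading term divides it; move -\tfrac{9}{10}x_2^{3} to the remainder.
  leading term x_2^{2}x_3^{3}: no divisor's leading term divides it; move -2x_2^{2}x_3^{3} to the remainder.
  leading term x_2^{2}x_3^{2}: no divisor's leading term divides it; move -\tfrac{2}{5}x_2^{2}x_3^{2} to the remainder.
  leading term x_2^{2}: no divisor's leading term divides it; move \tfrac{1}{20}x_2^{2} to the remainder.
  leading term x_2x_3^{2}: no divisor's leading term divides it; move -4x_2x_3^{2} to the remainder.
  leading term x_2x_3: no divisor's leading term divides it; move -\tfrac{13}{10}x_2x_3 to the remainder.
  leading term x_2: no divisor's leading term divides it; move -\tfrac{1}{10}x_2 to the remainder.
  leading term x_3: no divisor's leading term divides it; move \tfrac{1}{2}x_3 to the remainder.
  leading term 1: no divisor's leading term divides it; move \tfrac{19}{20} to the remainder.
  remainder -\tfrac{9}{10}x_2^{3} - 2x_2^{2}x_3^{3} - \tfrac{2}{5}x_2^{2}x_3^{2} + \tfrac{1}{20}x_2^{2} - 4x_2x_3^{2} - \tfrac{13}{10}x_2x_3 - \tfrac{1}{10}x_2 + \tfrac{1}{2}x_3 + \tfrac{19}{20} ≠ 0; add k_4 = -\tfrac{9}{10}x_2^{3} - 2x_2^{2}x_3^{3} - \tfrac{2}{5}x_2^{2}x_3^{2} + \tfrac{1}{20}x_2^{2} - 4x_2x_3^{2} - \tfrac{13}{10}x_2x_3 - \tfrac{1}{10}x_2 + \tfrac{1}{2}x_3 + \tfrac{19}{20} to the basis.

The other S-polynomials (S(h_2,k_3), S(h_1,k_4), S(h_2,k_4), S(k_3,k_4)) all reduce to 0 modulo the current basis, so we have a Gröbner basis.
Inter-reduce: drop elements whose leading term is divisible by another's, tail-reduce, and make monic.
Reduced Gröbner basis: {x_1x_3 + 2x_2^{2}x_3^{2} + 4x_2x_3 + \tfrac{1}{2}x_2 - \tfrac{1}{2}, x_2^{3} + \tfrac{20}{9}x_2^{2}x_3^{3} + \tfrac{4}{9}x_2^{2}x_3^{2} - \tfrac{1}{18}x_2^{2} + \tfrac{40}{9}x_2x_3^{2} + \tfrac{13}{9}x_2x_3 + \tfrac{1}{9}x_2 - \tfrac{5}{9}x_3 - \tfrac{19}{18}}.

Same reduced basis, so the two generating sets span the same ideal.
The same test decides containment: I ⊆ J iff every generator of I reduces to 0 modulo a Gröbner basis of J.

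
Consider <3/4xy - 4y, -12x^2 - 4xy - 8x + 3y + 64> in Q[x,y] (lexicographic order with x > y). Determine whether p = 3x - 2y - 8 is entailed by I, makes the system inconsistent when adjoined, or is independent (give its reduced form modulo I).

Adjoining 3x - 2y - 8 makes the ideal the whole ring: the system is inconsistent.

First compute the reduced Gröbner basis of I by Buchberger's algorithm.
f_1 = 3/4xy - 4y, LT = xy.
f_2 = -12x^2 - 4xy - 8x + 3y + 64, LT = x^2.

S(f_1,f_2): lcm = x^2y. S = -1/3xy^2 - 6xy + 1/4y^2 + 16/3y.
  leading term xy^2: subtract (-4/9y)·f_1 from -1/3xy^2 - 6xy + 1/4y^2 + 16/3y → -6xy - 55/36y^2 + 16/3y
  leading term xy: subtract (-8)·f_1 from -6xy - 55/36y^2 + 16/3y → -55/36y^2 - 80/3y
  leading term y^2: no divisor's leading term divides it; move -55/36y^2 to the remainder.
  leading term y: no divisor's leading term divides it; move -80/3y to the remainder.
  remainder -55/36y^2 - 80/3y ≠ 0; add h_3 = -55/36y^2 - 80/3y to the basis.

The other S-polynomials (S(f_1,h_3), S(f_2,h_3)) all reduce to 0 modulo the current basis, so we have a Gröbner basis.
Inter-reduce: drop elements whose leading term is divisible by another's, tail-reduce, and make monic.
Reduced Gröbner basis: {x^2 + 2/3x + 55/36y - 16/3, xy - 16/3y, y^2 + 192/11y}.
Label its elements g_1 = x^2 + 2/3x + 55/36y - 16/3, g_2 = xy - 16/3y, g_3 = y^2 + 192/11y.

Reduce p = 3x - 2y - 8 modulo G:
  leading term x: no divisor's leading term divides it; move 3x to the remainder.
  leading term y: no divisor's leading term divides it; move -2y to the remainder.
  leading term 1: no divisor's leading term divides it; move -8 to the remainder.
  normal form = 3x - 2y - 8.
The normal form is nonzero, so p ∉ I. Since p minus its normal form lies in I, I + (p) = I + (r) where r = 3x - 2y - 8; decide whether this ideal is the whole ring.
Run Buchberger on G together with r (pairs among the g_i already reduce to 0 since G is a Gröbner basis):
g_1 = x^2 + 2/3x + 55/36y - 16/3, LT = x^2.
g_2 = xy - 16/3y, LT = xy.
g_3 = y^2 + 192/11y, LT = y^2.
r = 3x - 2y - 8, LT = x.

S(g_1,r): lcm = x^2. S = 2/3xy + 10/3x + 55/36y - 16/3.
  leading term xy: subtract (2/3)·g_2 from 2/3xy + 10/3x + 55/36y - 16/3 → 10/3x + 61/12y - 16/3
  leading term x: subtract (10/9)·r from 10/3x + 61/12y - 16/3 → 263/36y + 32/9
  leading term y: no divisor's leading term divides it; move 263/36y to the remainder.
  leading term 1: no divisor's leading term divides it; move 32/9 to the remainder.
  remainder 263/36y + 32/9 ≠ 0; add m_5 = 263/36y + 32/9 to the basis.

S(g_2,r): lcm = xy. S = 2/3y^2 - 8/3y.
  leading term y^2: subtract (2/3)·g_3 from 2/3y^2 - 8/3y → -472/33y
  leading term y: subtract (-5664/2893)·m_5 from -472/33y → 60416/8679
  leading term 1: no divisor's leading term divides it; move 60416/8679 to the remainder.
  remainder 60416/8679 ≠ 0; add m_6 = 60416/8679 to the basis.

The other S-polynomials (S(g_1,g_2), S(g_1,g_3), S(g_2,g_3), S(g_3,r), S(g_1,m_5), S(g_2,m_5), S(g_3,m_5), S(r,m_5), S(g_1,m_6), S(g_2,m_6), S(g_3,m_6), S(r,m_6), S(m_5,m_6)) all reduce to 0 modulo the current basis, so we have a Gröbner basis.
Inter-reduce: drop elements whose leading term is divisible by another's, tail-reduce, and make monic.
Reduced Gröbner basis: {1}.
The reduced Gröbner basis of I + (p) is {1}: the ideal is the whole ring, so the enlarged system has no common solution — adjoining p is inconsistent.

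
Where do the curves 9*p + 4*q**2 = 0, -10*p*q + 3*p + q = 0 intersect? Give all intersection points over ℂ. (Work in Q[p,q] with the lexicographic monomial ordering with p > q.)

Compute a lex Gröbner basis by Buchberger's algorithm.
f_1 = 9*p + 4*q**2, LT = p.
f_2 = -10*p*q + 3*p + q, LT = p*q.

S(f_1,f_2): lcm = p*q. S = 3/10*p + 4/9*q**3 + 1/10*q.
  reduce S modulo (f_1, f_2):
  remainder 4/9*q**3 - 2/15*q**2 + 1/10*q ≠ 0; add h_3 = 4/9*q**3 - 2/15*q**2 + 1/10*q to the basis.

The other S-polynomials (S(f_1,h_3), S(f_2,h_3)) all reduce to 0 modulo the current basis, so we have a Gröbner basis.
Inter-reduce: drop elements whose leading term is divisible by another's, tail-reduce, and make monic.
Reduced Gröbner basis: {p + 4/9*q**2, q**3 - 3/10*q**2 + 9/40*q}.

From the last basis element, q**3 - 3/10*q**2 + 9/40*q = 0, so q takes values in {0, 3/20 - 9*I/20, 3/20 + 9*I/20}. Each choice, substituted upward through the basis, yields the corresponding point(s) of the solution set.
  q = 0: the earlier basis element becomes p = 0, giving p = 0 — point (0, 0).
  q = 3/20 - 9*I/20: the earlier basis element becomes p - 2/25 - 3*I/50 = 0, giving p = 2/25 + 3*I/50 — point (2/25 + 3*I/50, 3/20 - 9*I/20).
  q = 3/20 + 9*I/20: the earlier basis element becomes p - 2/25 + 3*I/50 = 0, giving p = 2/25 - 3*I/50 — point (2/25 - 3*I/50, 3/20 + 9*I/20).

{(0, 0), (2/25 + 3*I/50, 3/20 - 9*I/20), (2/25 - 3*I/50, 3/20 + 9*I/20)}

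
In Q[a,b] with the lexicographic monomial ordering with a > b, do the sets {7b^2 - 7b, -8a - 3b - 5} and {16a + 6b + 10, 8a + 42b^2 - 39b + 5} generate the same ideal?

Yes, the ideals are equal.

Since reduced Gröbner bases are canonical representatives of ideals under a given ordering, it suffices to compute and compare them.
Buchberger on the first generating set:
f_1 = 7b^2 - 7b, LT = b^2.
f_2 = -8a - 3b - 5, LT = a.

The S-polynomials (S(f_1,f_2)) all reduce to 0 modulo the current basis, so we have a Gröbner basis.
Inter-reduce: drop elements whose leading term is divisible by another's, tail-reduce, and make monic.
Reduced Gröbner basis: {a + 3/8b + 5/8, b^2 - b}.

Buchberger on the second generating set:
h_1 = 16a + 6b + 10, LT = a.
h_2 = 8a + 42b^2 - 39b + 5, LT = a.

S(h_1,h_2): lcm = a. S = -21/4b^2 + 21/4b.
  leading term b^2: no divisor's leading term divides it; move -21/4b^2 to the remainder.
  leading term b: no divisor's leading term divides it; move 21/4b to the remainder.
  remainder -21/4b^2 + 21/4b ≠ 0; add k_3 = -21/4b^2 + 21/4b to the basis.

The other S-polynomials (S(h_1,k_3), S(h_2,k_3)) all reduce to 0 modulo the current basis, so we have a Gröbner basis.
Inter-reduce: drop elements whose leading term is divisible by another's, tail-reduce, and make monic.
Reduced Gröbner basis: {a + 3/8b + 5/8, b^2 - b}.

Same reduced basis, so the two generating sets span the same ideal.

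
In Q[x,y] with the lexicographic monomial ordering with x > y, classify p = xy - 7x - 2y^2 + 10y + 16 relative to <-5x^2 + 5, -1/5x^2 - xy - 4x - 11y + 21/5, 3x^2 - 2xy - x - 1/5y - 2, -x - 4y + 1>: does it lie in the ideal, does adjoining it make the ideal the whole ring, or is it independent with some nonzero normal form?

First compute the reduced Gröbner basis of I by Buchberger's algorithm.
f_1 = -5x^2 + 5, LT = x^2.
f_2 = -1/5x^2 - xy - 4x - 11y + 21/5, LT = x^2.
f_3 = 3x^2 - 2xy - x - 1/5y - 2, LT = x^2.
f_4 = -x - 4y + 1, LT = x.

S(f_1,f_2): lcm = x^2. S = -5xy - 20x - 55y + 20.
  reduce S modulo (f_1, f_2, f_3, f_4):
  remainder 20y^2 + 20y ≠ 0; add h_5 = 20y^2 + 20y to the basis.

S(f_1,f_3): lcm = x^2. S = 2/3xy + 1/3x + 1/15y - 1/3.
  reduce S modulo (f_1, f_2, f_3, f_4, h_5):
  remainder 31/15y ≠ 0; add h_6 = 31/15y to the basis.

The other S-polynomials (S(f_1,f_4), S(f_2,f_3), S(f_2,f_4), S(f_3,f_4), S(f_1,h_5), S(f_2,h_5), S(f_3,h_5), S(f_4,h_5), S(f_1,h_6), S(f_2,h_6), S(f_3,h_6), S(f_4,h_6), S(h_5,h_6)) all reduce to 0 modulo the current basis, so we have a Gröbner basis.
Inter-reduce: drop elements whose leading term is divisible by another's, tail-reduce, and make monic.
Reduced Gröbner basis: {x - 1, y}.
Label its elements g_1 = x - 1, g_2 = y.

Reduce p = xy - 7x - 2y^2 + 10y + 16 modulo G:
  leading term xy: subtract (y)·g_1 from xy - 7x - 2y^2 + 10y + 16 → -7x - 2y^2 + 11y + 16
  leading term x: subtract (-7)·g_1 from -7x - 2y^2 + 11y + 16 → -2y^2 + 11y + 9
  leading term y^2: subtract (-2y)·g_2 from -2y^2 + 11y + 9 → 11y + 9
  leading term y: subtract (11)·g_2 from 11y + 9 → 9
  leading term 1: no divisor's leading term divides it; move 9 to the remainder.
  normal form = 9.
The normal form is nonzero, so p ∉ I. Since p minus its normal form lies in I, I + (p) = I + (r) where r = 9; decide whether this ideal is the whole ring.
Here r = 9 is a nonzero constant, hence a unit: 1 ∈ I + (p), the Gröbner basis of I + (p) is {1}, and the enlarged system has no common solution — adjoining p is inconsistent.

Ideal membership is decidable via reduction modulo a Gröbner basis.

Adjoining xy - 7x - 2y^2 + 10y + 16 makes the ideal the whole ring: the system is inconsistent.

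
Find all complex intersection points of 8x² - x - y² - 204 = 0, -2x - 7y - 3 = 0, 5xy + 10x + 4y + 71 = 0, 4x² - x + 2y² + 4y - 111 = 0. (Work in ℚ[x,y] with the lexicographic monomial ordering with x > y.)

{(-5, 1)}

Compute a lex Gröbner basis by Buchberger's algorithm.
f_1 = 8x² - x - y² - 204, LT = x².
f_2 = -2x - 7y - 3, LT = x.
f_3 = 5xy + 10x + 4y + 71, LT = xy.
f_4 = 4x² - x + 2y² + 4y - 111, LT = x².

S(f_1,f_2): lcm = x². S = -7/2xy - 13/8x - ⅛y² - 51/2.
  leading term xy: subtract (7/4y)·f_2 from -7/2xy - 13/8x - ⅛y² - 51/2 → -13/8x + 97/8y² + 21/4y - 51/2
  leading term x: subtract (13/16)·f_2 from -13/8x + 97/8y² + 21/4y - 51/2 → 97/8y² + 175/16y - 369/16
  leading term y²: no divisor's leading term divides it; move 97/8y² to the remainder.
  leading term y: no divisor's leading term divides it; move 175/16y to the remainder.
  leading term 1: no divisor's leading term divides it; move -369/16 to the remainder.
  remainder 97/8y² + 175/16y - 369/16 ≠ 0; add h_5 = 97/8y² + 175/16y - 369/16 to the basis.

S(f_1,f_3): lcm = x²y. S = -2x² - 37/40xy - 71/5x - ⅛y³ - 51/2y.
  leading term x²: subtract (-¼)·f_1 from -2x² - 37/40xy - 71/5x - ⅛y³ - 51/2y → -37/40xy - 289/20x - ⅛y³ - ¼y² - 51/2y - 51
  leading term xy: subtract (37/80y)·f_2 from -37/40xy - 289/20x - ⅛y³ - ¼y² - 51/2y - 51 → -289/20x - ⅛y³ + 239/80y² - 1929/80y - 51
  leading term x: subtract (289/40)·f_2 from -289/20x - ⅛y³ + 239/80y² - 1929/80y - 51 → -⅛y³ + 239/80y² + 2117/80y - 1173/40
  leading term y³: subtract (-1/97y)·h_5 from -⅛y³ + 239/80y² + 2117/80y - 1173/40 → 12029/3880y² + 12719/485y - 1173/40
  leading term y²: subtract (12029/47045)·h_5 from 12029/3880y² + 12719/485y - 1173/40 → 17634813/752720y - 17634813/752720
  leading term y: no divisor's leading term divides it; move 17634813/752720y to the remainder.
  leading term 1: no divisor's leading term divides it; move -17634813/752720 to the remainder.
  remainder 17634813/752720y - 17634813/752720 ≠ 0; add h_6 = 17634813/752720y - 17634813/752720 to the basis.

S(f_1,f_4): lcm = x². S = ⅛x - ⅝y² - y + 9/4.
  leading term x: subtract (-1/16)·f_2 from ⅛x - ⅝y² - y + 9/4 → -⅝y² - 23/16y + 33/16
  leading term y²: subtract (-5/97)·h_5 from -⅝y² - 23/16y + 33/16 → -339/388y + 339/388
  leading term y: subtract (-219220/5878271)·h_6 from -339/388y + 339/388 → 0
  remainder 0.

S(f_2,f_3): lcm = xy. S = -2x + 7/2y² + 7/10y - 71/5.
  leading term x: subtract (1)·f_2 from -2x + 7/2y² + 7/10y - 71/5 → 7/2y² + 77/10y - 56/5
  leading term y²: subtract (28/97)·h_5 from 7/2y² + 77/10y - 56/5 → 8813/1940y - 8813/1940
  leading term y: subtract (388/2001)·h_6 from 8813/1940y - 8813/1940 → 0
  remainder 0.

S(f_2,f_4): lcm = x². S = 7/2xy + 7/4x - ½y² - y + 111/4.
  leading term xy: subtract (-7/4y)·f_2 from 7/2xy + 7/4x - ½y² - y + 111/4 → 7/4x - 51/4y² - 25/4y + 111/4
  leading term x: subtract (-⅞)·f_2 from 7/4x - 51/4y² - 25/4y + 111/4 → -51/4y² - 99/8y + 201/8
  leading term y²: subtract (-102/97)·h_5 from -51/4y² - 99/8y + 201/8 → -339/388y + 339/388
  leading term y: subtract (-219220/5878271)·h_6 from -339/388y + 339/388 → 0
  remainder 0.

S(f_3,f_4): lcm = x²y. S = 2x² + 21/20xy + 71/5x - ½y³ - y² + 111/4y.
  leading term x²: subtract (¼)·f_1 from 2x² + 21/20xy + 71/5x - ½y³ - y² + 111/4y → 21/20xy + 289/20x - ½y³ - ¾y² + 111/4y + 51
  leading term xy: subtract (-21/40y)·f_2 from 21/20xy + 289/20x - ½y³ - ¾y² + 111/4y + 51 → 289/20x - ½y³ - 177/40y² + 1047/40y + 51
  leading term x: subtract (-289/40)·f_2 from 289/20x - ½y³ - 177/40y² + 1047/40y + 51 → -½y³ - 177/40y² - 122/5y + 1173/40
  leading term y³: subtract (-4/97y)·h_5 from -½y³ - 177/40y² - 122/5y + 1173/40 → -15419/3880y² - 49181/1940y + 1173/40
  leading term y²: subtract (-15419/47045)·h_5 from -15419/3880y² - 49181/1940y + 1173/40 → -16383903/752720y + 16383903/752720
  leading term y: subtract (-5461301/5878271)·h_6 from -16383903/752720y + 16383903/752720 → 0
  remainder 0.

S(f_1,h_5): leading monomials are coprime, so the S-polynomial reduces to 0 (Buchberger's first criterion).
S(f_2,h_5): leading monomials are coprime, so the S-polynomial reduces to 0 (Buchberger's first criterion).
S(f_3,h_5): lcm = xy². S = 213/194xy + 369/194x + ⅘y² + 71/5y.
  leading term xy: subtract (-213/388y)·f_2 from 213/194xy + 369/194x + ⅘y² + 71/5y → 369/194x - 5903/1940y² + 24353/1940y
  leading term x: subtract (-369/388)·f_2 from 369/194x - 5903/1940y² + 24353/1940y → -5903/1940y² + 5719/970y - 1107/388
  leading term y²: subtract (-11806/47045)·h_5 from -5903/1940y² + 5719/970y - 1107/388 → 3251997/376360y - 3251997/376360
  leading term y: subtract (246/667)·h_6 from 3251997/376360y - 3251997/376360 → 0
  remainder 0.

S(f_4,h_5): leading monomials are coprime, so the S-polynomial reduces to 0 (Buchberger's first criterion).
S(f_1,h_6): leading monomials are coprime, so the S-polynomial reduces to 0 (Buchberger's first criterion).
S(f_2,h_6): leading monomials are coprime, so the S-polynomial reduces to 0 (Buchberger's first criterion).
S(f_3,h_6): lcm = xy. S = 3x + ⅘y + 71/5.
  leading term x: subtract (-3/2)·f_2 from 3x + ⅘y + 71/5 → -97/10y + 97/10
  leading term y: subtract (-7301384/17634813)·h_6 from -97/10y + 97/10 → 0
  remainder 0.

S(f_4,h_6): leading monomials are coprime, so the S-polynomial reduces to 0 (Buchberger's first criterion).
S(h_5,h_6): lcm = y². S = 369/194y - 369/194.
  leading term y: subtract (477240/5878271)·h_6 from 369/194y - 369/194 → 0
  remainder 0.

Every S-polynomial of the final basis reduces to 0, so we have a Gröbner basis.
Inter-reduce: drop elements whose leading term is divisible by another's, tail-reduce, and make monic.
Reduced Gröbner basis: {x + 5, y - 1}.

Elimination: the polynomial y - 1 lies in the elimination ideal for y, so y ∈ {1}. For each such y, the remaining basis elements (now univariate) give the rest of the solution.
  y = 1: the earlier basis element becomes x + 5 = 0, giving x = -5 — point (-5, 1).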